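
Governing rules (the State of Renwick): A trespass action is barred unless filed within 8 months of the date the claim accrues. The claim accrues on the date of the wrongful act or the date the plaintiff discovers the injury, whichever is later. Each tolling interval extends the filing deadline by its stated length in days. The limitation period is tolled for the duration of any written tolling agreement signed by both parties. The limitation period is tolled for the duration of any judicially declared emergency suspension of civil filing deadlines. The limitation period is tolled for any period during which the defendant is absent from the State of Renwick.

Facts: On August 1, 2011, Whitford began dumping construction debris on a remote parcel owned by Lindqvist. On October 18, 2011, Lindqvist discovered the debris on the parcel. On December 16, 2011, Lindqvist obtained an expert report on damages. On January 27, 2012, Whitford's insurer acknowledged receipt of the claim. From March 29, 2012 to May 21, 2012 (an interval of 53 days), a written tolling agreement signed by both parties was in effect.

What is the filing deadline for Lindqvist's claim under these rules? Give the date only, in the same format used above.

August 10, 2012

Taking the later of the act (August 1, 2011) and discovery (October 18, 2011), the claim accrued on October 18, 2011.
Adding the 8 months base period to October 18, 2011 gives a deadline of June 18, 2012, before any tolling.
The written tolling agreement from March 29, 2012 to May 21, 2012 tolled the period for 53 days, extending the deadline to August 10, 2012.
The other events in the timeline have no effect on the limitation period under the stated rules.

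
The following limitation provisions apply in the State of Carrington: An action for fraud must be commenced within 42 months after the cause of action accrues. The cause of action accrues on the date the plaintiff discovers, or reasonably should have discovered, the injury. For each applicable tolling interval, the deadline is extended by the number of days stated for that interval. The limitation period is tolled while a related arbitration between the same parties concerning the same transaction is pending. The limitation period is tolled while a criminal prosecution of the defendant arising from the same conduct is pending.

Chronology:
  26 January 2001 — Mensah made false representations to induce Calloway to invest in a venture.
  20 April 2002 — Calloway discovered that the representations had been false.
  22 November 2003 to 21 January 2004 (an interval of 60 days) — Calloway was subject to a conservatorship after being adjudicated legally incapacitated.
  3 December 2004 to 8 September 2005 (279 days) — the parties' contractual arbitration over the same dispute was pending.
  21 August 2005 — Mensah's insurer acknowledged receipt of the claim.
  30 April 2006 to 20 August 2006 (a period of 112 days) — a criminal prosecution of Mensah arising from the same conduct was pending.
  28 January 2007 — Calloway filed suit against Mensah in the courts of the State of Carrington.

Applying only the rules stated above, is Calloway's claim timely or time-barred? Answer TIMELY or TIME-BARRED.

TIME-BARRED

Accrual is tied to discovery, so the period began on 20 April 2002 rather than on 26 January 2001 when the act occurred.
42 months from 20 April 2002 is 20 October 2005.
The period was tolled for 279 days by the pending related arbitration (3 December 2004 to 8 September 2005), pushing the deadline to 26 July 2006.
Because the pending criminal prosecution ran from 30 April 2006 to 20 August 2006, the deadline is extended by 112 days to 15 November 2006.
The plaintiff's legal incapacity from 22 November 2003 to 21 January 2004 does not toll the period, because no stated rule makes the plaintiff's incapacity a tolling event.
Nothing else in the chronology tolls or restarts the period.
The 28 January 2007 filing falls after the 15 November 2006 deadline; the claim is time-barred.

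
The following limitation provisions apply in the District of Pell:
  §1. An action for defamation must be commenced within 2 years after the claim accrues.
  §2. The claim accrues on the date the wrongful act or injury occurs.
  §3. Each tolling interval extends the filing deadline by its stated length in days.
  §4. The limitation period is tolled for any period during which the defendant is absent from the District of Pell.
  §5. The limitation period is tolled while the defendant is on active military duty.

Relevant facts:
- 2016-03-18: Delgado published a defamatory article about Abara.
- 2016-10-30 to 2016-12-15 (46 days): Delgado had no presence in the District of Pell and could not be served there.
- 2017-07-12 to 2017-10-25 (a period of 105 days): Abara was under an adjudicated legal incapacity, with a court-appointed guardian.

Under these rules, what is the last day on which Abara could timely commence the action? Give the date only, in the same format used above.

2018-05-03

The limitation period began to run on 2016-03-18.
The untolled deadline — 2 years after 2016-03-18 — is 2018-03-18.
The defendant's absence from the jurisdiction from 2016-10-30 to 2016-12-15 tolled the period for 46 days, extending the deadline to 2018-05-03.
The plaintiff's legal incapacity from 2017-07-12 to 2017-10-25 does not toll the period, because no stated rule makes the plaintiff's incapacity a tolling event.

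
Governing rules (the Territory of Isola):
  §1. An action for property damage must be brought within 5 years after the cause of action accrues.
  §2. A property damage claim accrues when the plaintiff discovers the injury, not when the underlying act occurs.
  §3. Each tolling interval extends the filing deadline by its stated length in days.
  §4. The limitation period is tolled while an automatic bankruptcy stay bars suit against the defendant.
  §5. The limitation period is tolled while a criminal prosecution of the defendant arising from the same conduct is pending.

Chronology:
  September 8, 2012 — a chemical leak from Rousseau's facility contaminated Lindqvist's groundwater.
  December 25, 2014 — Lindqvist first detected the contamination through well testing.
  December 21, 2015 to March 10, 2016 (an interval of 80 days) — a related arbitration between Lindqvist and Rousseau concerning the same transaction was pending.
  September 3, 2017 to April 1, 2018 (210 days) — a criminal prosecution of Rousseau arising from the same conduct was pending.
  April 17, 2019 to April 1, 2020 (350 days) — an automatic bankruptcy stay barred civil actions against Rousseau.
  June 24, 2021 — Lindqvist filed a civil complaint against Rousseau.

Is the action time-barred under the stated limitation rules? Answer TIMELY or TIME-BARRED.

Under the discovery rule, the claim accrued on December 25, 2014, when Lindqvist discovered the injury — not on the September 8, 2012 date of the underlying act.
Adding the 5 years base period to December 25, 2014 gives a deadline of December 25, 2019, before any tolling.
Because the pending criminal prosecution ran from September 3, 2017 to April 1, 2018, the deadline is extended by 210 days to July 22, 2020.
The period was tolled for 350 days by the automatic bankruptcy stay (April 17, 2019 to April 1, 2020), pushing the deadline to July 7, 2021.
No stated provision tolls the period for a pending arbitration, so the interval from December 21, 2015 to March 10, 2016 has no effect on the deadline.
Lindqvist filed on June 24, 2021, before the July 7, 2021 deadline, so the action is timely.

TIMELY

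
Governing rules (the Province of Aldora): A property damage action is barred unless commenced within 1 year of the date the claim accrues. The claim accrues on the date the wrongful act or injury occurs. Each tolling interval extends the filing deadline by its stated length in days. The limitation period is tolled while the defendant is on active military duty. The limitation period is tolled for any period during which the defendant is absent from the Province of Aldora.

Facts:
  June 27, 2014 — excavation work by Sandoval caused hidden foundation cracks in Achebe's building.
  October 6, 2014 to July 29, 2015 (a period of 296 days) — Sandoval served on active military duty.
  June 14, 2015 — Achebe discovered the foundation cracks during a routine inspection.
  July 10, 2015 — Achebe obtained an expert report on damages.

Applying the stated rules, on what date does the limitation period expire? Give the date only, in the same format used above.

April 18, 2016

The claim accrued on June 27, 2014, when the wrongful act occurred; under the stated occurrence rule the June 14, 2015 discovery does not delay accrual.
1 year from June 27, 2014 is June 27, 2015.
The period was tolled for 296 days by the defendant's active military service (October 6, 2014 to July 29, 2015), pushing the deadline to April 18, 2016.
None of the other events listed affects the running of the period under the stated rules.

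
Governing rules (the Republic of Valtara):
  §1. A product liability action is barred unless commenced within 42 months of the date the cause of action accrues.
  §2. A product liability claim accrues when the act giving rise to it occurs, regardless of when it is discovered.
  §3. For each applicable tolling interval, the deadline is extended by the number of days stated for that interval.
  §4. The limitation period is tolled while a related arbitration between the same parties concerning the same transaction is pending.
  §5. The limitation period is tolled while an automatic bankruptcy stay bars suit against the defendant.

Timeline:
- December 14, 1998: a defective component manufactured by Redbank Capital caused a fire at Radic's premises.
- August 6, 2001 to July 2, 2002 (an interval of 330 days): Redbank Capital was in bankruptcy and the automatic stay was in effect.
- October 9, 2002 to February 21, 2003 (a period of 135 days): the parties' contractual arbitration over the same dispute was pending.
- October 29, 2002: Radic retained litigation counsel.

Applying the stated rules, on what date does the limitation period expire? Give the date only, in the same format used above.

The limitation period began to run on December 14, 1998.
Adding the 42 months base period to December 14, 1998 gives a deadline of June 14, 2002, before any tolling.
Because the automatic bankruptcy stay ran from August 6, 2001 to July 2, 2002, the deadline is extended by 330 days to May 10, 2003.
The period was tolled for 135 days by the pending related arbitration (October 9, 2002 to February 21, 2003), pushing the deadline to September 22, 2003.
The other events in the timeline have no effect on the limitation period under the stated rules.

September 22, 2003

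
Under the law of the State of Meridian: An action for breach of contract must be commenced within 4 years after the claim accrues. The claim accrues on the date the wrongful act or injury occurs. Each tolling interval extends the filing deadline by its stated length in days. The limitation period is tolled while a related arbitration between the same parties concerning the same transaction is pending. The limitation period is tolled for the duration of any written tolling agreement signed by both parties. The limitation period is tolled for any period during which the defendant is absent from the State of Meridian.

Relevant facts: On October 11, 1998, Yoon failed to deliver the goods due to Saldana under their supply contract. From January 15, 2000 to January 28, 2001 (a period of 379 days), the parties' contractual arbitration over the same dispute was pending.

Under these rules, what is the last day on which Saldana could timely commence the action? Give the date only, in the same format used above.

The limitation period began to run on October 11, 1998.
The untolled deadline — 4 years after October 11, 1998 — is October 11, 2002.
Because the pending related arbitration ran from January 15, 2000 to January 28, 2001, the deadline is extended by 379 days to October 25, 2003.

October 25, 2003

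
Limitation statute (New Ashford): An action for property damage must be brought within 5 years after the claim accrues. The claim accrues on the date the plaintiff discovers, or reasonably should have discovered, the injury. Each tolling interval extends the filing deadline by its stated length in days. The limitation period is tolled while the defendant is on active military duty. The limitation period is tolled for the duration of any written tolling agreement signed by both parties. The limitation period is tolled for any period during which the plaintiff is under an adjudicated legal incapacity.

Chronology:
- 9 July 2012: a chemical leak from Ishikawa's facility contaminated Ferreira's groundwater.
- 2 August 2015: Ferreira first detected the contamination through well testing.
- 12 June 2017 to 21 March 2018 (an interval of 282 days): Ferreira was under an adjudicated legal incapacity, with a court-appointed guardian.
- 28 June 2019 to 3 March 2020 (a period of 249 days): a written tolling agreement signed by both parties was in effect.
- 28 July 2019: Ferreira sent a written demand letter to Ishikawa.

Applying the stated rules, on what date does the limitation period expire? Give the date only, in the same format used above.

The claim did not accrue until Ferreira discovered the injury on 2 August 2015; the 9 July 2012 act date does not start the clock under the stated rule.
Adding the 5 years base period to 2 August 2015 gives a deadline of 2 August 2020, before any tolling.
The plaintiff's legal incapacity from 12 June 2017 to 21 March 2018 tolled the period for 282 days, extending the deadline to 11 May 2021.
The written tolling agreement from 28 June 2019 to 3 March 2020 tolled the period for 249 days, extending the deadline to 15 January 2022.
None of the other events listed affects the running of the period under the stated rules.

15 January 2022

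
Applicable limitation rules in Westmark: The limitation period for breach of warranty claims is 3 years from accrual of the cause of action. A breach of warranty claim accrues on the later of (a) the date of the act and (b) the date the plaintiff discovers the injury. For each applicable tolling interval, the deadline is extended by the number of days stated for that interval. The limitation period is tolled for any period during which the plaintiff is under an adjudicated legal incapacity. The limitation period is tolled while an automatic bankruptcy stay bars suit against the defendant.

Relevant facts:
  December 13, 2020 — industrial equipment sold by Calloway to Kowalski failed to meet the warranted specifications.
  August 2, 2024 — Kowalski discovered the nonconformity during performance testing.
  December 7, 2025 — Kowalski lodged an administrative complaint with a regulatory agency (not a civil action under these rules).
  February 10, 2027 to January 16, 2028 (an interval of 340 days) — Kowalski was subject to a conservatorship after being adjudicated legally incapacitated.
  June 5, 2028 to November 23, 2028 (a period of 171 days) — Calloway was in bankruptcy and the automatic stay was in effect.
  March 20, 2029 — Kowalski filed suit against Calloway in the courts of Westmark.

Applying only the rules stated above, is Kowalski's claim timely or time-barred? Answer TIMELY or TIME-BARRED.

Because discovery on August 2, 2024 post-dates the December 13, 2020 act, accrual under the later-of rule falls on August 2, 2024.
Adding the 3 years base period to August 2, 2024 gives a deadline of August 2, 2027, before any tolling.
Because the plaintiff's legal incapacity ran from February 10, 2027 to January 16, 2028, the deadline is extended by 340 days to July 7, 2028.
The period was tolled for 171 days by the automatic bankruptcy stay (June 5, 2028 to November 23, 2028), pushing the deadline to December 25, 2028.
None of the other events listed affects the running of the period under the stated rules.
Filing on March 20, 2029 missed the December 25, 2028 deadline — the action is time-barred.

TIME-BARRED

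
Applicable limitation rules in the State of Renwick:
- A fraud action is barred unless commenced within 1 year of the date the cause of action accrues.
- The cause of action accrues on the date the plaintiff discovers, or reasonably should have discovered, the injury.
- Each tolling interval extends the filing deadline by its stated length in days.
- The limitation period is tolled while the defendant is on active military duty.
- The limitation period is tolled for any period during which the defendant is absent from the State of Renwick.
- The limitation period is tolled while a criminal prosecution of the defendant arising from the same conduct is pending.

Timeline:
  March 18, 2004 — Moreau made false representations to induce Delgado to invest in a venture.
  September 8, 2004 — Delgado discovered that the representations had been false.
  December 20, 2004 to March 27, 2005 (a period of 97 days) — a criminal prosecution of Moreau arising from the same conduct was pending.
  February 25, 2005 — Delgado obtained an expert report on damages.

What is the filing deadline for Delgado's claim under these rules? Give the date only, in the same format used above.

December 14, 2005

The claim did not accrue until Delgado discovered the injury on September 8, 2004; the March 18, 2004 act date does not start the clock under the stated rule.
The untolled deadline — 1 year after September 8, 2004 — is September 8, 2005.
The period was tolled for 97 days by the pending criminal prosecution (December 20, 2004 to March 27, 2005), pushing the deadline to December 14, 2005.
The other events in the timeline have no effect on the limitation period under the stated rules.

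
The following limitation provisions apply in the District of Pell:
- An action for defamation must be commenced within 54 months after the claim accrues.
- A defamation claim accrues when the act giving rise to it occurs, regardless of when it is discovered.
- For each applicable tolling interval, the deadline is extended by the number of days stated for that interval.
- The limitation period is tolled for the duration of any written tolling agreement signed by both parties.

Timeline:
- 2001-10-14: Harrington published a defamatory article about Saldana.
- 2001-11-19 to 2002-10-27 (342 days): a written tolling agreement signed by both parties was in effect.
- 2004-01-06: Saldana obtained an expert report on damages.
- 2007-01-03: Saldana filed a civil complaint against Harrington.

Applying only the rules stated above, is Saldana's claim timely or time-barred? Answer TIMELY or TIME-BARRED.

TIMELY

The claim accrued on 2001-10-14, the date of the act.
The untolled deadline — 54 months after 2001-10-14 — is 2006-04-14.
The period was tolled for 342 days by the written tolling agreement (2001-11-19 to 2002-10-27), pushing the deadline to 2007-03-22.
None of the other events listed affects the running of the period under the stated rules.
Filing on 2007-01-03 beat the 2007-03-22 deadline — the action is timely.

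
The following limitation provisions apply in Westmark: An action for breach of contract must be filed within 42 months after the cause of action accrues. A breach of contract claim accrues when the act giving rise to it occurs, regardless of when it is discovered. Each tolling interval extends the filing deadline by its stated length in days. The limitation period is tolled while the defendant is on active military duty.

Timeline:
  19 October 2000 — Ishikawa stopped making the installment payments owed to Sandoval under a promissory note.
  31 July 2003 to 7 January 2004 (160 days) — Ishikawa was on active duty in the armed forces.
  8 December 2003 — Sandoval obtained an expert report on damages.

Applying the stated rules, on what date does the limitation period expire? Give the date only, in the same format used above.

26 September 2004

The claim accrued on 19 October 2000, when the wrongful act occurred.
42 months from 19 October 2000 is 19 April 2004.
The period was tolled for 160 days by the defendant's active military service (31 July 2003 to 7 January 2004), pushing the deadline to 26 September 2004.
The other events in the timeline have no effect on the limitation period under the stated rules.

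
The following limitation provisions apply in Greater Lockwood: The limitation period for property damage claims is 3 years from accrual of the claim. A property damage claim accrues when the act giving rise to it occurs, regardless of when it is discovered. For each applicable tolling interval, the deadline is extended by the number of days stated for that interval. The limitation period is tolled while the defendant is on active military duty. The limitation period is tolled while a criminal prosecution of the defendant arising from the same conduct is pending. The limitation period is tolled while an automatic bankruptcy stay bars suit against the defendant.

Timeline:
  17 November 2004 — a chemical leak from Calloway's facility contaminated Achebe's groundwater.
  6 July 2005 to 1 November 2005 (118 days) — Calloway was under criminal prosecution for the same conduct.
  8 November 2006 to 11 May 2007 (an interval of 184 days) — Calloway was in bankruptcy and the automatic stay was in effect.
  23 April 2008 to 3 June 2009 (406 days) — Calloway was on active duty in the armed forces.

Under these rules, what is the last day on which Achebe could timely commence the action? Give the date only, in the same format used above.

The claim accrued on 17 November 2004, the date of the act.
The untolled deadline — 3 years after 17 November 2004 — is 17 November 2007.
The period was tolled for 118 days by the pending criminal prosecution (6 July 2005 to 1 November 2005), pushing the deadline to 14 March 2008.
Because the automatic bankruptcy stay ran from 8 November 2006 to 11 May 2007, the deadline is extended by 184 days to 14 September 2008.
The period was tolled for 406 days by the defendant's active military service (23 April 2008 to 3 June 2009), pushing the deadline to 25 October 2009.

25 October 2009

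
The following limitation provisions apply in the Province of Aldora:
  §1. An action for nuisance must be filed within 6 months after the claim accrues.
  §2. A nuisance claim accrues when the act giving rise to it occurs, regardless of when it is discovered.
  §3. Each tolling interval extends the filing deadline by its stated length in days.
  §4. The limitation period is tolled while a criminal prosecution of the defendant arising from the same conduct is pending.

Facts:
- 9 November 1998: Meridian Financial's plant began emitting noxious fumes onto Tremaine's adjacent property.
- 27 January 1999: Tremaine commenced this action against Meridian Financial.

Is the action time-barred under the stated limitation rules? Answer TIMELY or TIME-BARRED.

TIMELY

The limitation period began to run on 9 November 1998.
Adding the 6 months base period to 9 November 1998 gives a deadline of 9 May 1999, before any tolling.
The 27 January 1999 filing precedes the 9 May 1999 deadline; the claim is timely.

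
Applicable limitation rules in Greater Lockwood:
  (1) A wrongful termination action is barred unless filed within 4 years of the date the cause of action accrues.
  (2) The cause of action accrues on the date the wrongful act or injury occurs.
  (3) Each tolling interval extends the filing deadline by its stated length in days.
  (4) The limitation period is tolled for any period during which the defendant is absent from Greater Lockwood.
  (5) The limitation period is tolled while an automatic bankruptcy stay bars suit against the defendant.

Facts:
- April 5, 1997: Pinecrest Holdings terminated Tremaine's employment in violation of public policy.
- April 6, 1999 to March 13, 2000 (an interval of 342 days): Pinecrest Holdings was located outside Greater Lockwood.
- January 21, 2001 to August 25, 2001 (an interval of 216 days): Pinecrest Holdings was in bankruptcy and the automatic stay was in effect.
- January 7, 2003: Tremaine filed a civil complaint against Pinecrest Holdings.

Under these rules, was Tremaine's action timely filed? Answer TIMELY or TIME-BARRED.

The claim accrued on April 5, 1997, when the wrongful act occurred.
The untolled deadline — 4 years after April 5, 1997 — is April 5, 2001.
Because the defendant's absence from the jurisdiction ran from April 6, 1999 to March 13, 2000, the deadline is extended by 342 days to March 13, 2002.
Because the automatic bankruptcy stay ran from January 21, 2001 to August 25, 2001, the deadline is extended by 216 days to October 15, 2002.
Filing on January 7, 2003 missed the October 15, 2002 deadline — the action is time-barred.

TIME-BARRED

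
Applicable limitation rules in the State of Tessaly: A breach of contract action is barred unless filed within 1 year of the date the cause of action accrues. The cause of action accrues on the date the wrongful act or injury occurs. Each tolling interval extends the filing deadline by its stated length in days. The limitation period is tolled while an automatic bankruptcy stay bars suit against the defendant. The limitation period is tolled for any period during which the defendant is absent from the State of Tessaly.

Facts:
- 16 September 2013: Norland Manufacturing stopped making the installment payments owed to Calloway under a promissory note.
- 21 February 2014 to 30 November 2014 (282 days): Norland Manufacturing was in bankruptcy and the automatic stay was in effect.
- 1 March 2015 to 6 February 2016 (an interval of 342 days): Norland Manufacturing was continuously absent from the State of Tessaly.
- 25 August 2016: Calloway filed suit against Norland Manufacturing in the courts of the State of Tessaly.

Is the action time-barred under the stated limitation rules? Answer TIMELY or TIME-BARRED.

TIME-BARRED

The limitation period began to run on 16 September 2013.
1 year from 16 September 2013 is 16 September 2014.
The period was tolled for 282 days by the automatic bankruptcy stay (21 February 2014 to 30 November 2014), pushing the deadline to 25 June 2015.
The defendant's absence from the jurisdiction from 1 March 2015 to 6 February 2016 tolled the period for 342 days, extending the deadline to 1 June 2016.
Filing on 25 August 2016 missed the 1 June 2016 deadline — the action is time-barred.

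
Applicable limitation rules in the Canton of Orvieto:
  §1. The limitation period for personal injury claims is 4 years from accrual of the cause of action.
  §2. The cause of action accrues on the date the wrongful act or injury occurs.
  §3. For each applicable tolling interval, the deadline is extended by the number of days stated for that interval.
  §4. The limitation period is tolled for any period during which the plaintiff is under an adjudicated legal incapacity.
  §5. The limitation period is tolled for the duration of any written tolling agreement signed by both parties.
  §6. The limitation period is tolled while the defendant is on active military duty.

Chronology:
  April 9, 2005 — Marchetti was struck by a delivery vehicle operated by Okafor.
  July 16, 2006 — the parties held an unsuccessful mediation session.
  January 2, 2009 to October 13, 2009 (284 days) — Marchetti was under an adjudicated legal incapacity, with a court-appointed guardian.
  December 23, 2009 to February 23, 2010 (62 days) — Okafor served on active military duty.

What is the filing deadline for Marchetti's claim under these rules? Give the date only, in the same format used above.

The claim accrued on April 9, 2005, when the wrongful act occurred.
The untolled deadline — 4 years after April 9, 2005 — is April 9, 2009.
The plaintiff's legal incapacity from January 2, 2009 to October 13, 2009 tolled the period for 284 days, extending the deadline to January 18, 2010.
Because the defendant's active military service ran from December 23, 2009 to February 23, 2010, the deadline is extended by 62 days to March 21, 2010.
Nothing else in the chronology tolls or restarts the period.

March 21, 2010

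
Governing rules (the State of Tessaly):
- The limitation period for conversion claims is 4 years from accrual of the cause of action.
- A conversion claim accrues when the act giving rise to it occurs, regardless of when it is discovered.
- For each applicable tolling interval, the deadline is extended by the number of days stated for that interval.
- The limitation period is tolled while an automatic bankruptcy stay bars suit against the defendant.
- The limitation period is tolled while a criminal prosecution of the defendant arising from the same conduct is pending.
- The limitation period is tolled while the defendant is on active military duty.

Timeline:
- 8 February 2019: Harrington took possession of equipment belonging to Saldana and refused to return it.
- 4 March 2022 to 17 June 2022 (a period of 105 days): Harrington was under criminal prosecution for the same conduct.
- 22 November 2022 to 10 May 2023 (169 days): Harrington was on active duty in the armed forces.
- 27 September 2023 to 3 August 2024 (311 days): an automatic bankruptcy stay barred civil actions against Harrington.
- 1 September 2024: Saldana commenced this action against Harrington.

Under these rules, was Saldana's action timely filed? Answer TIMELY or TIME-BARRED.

TIMELY

The limitation period began to run on 8 February 2019.
4 years from 8 February 2019 is 8 February 2023.
The period was tolled for 105 days by the pending criminal prosecution (4 March 2022 to 17 June 2022), pushing the deadline to 24 May 2023.
The period was tolled for 169 days by the defendant's active military service (22 November 2022 to 10 May 2023), pushing the deadline to 9 November 2023.
Because the automatic bankruptcy stay ran from 27 September 2023 to 3 August 2024, the deadline is extended by 311 days to 15 September 2024.
The 1 September 2024 filing precedes the 15 September 2024 deadline; the claim is timely.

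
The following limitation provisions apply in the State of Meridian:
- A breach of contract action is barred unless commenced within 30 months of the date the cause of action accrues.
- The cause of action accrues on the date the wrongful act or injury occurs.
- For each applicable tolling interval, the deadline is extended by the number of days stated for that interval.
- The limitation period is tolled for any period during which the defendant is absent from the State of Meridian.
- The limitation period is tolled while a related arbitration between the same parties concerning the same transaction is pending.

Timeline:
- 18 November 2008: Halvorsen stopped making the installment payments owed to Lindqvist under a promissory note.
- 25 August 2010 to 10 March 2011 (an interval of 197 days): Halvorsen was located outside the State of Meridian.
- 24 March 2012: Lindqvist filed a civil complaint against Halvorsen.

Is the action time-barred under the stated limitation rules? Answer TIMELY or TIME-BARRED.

TIME-BARRED

The cause of action accrued on 18 November 2008, the date of the act.
30 months from 18 November 2008 is 18 May 2011.
The period was tolled for 197 days by the defendant's absence from the jurisdiction (25 August 2010 to 10 March 2011), pushing the deadline to 1 December 2011.
Filing on 24 March 2012 missed the 1 December 2011 deadline — the action is time-barred.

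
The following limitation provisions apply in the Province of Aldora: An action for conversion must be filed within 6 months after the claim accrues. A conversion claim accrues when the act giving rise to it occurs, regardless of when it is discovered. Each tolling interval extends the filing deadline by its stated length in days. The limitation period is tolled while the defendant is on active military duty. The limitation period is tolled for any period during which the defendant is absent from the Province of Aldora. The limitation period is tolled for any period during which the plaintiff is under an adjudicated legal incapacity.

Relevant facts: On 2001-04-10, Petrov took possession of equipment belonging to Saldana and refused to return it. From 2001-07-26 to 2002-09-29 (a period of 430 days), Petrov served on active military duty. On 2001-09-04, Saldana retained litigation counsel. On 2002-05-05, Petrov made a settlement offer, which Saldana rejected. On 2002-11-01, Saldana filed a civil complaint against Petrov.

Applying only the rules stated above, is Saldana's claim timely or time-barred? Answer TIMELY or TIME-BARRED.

TIMELY

The limitation period began to run on 2001-04-10.
6 months from 2001-04-10 is 2001-10-10.
The defendant's active military service from 2001-07-26 to 2002-09-29 tolled the period for 430 days, extending the deadline to 2002-12-14.
None of the other events listed affects the running of the period under the stated rules.
Saldana filed on 2002-11-01, before the 2002-12-14 deadline, so the action is timely.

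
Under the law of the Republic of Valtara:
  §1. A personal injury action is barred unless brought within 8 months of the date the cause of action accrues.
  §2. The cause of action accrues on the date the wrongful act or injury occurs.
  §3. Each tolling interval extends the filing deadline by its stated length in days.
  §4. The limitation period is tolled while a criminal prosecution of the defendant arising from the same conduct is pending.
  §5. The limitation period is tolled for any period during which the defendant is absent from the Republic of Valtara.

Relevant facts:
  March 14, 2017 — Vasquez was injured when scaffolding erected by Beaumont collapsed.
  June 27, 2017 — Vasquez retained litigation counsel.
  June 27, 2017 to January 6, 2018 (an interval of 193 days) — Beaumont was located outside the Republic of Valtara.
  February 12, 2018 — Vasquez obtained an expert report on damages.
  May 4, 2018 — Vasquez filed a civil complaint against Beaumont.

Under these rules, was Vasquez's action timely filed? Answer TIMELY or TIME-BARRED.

The cause of action accrued on March 14, 2017, the date of the act.
8 months from March 14, 2017 is November 14, 2017.
The period was tolled for 193 days by the defendant's absence from the jurisdiction (June 27, 2017 to January 6, 2018), pushing the deadline to May 26, 2018.
Nothing else in the chronology tolls or restarts the period.
The May 4, 2018 filing precedes the May 26, 2018 deadline; the claim is timely.

TIMELY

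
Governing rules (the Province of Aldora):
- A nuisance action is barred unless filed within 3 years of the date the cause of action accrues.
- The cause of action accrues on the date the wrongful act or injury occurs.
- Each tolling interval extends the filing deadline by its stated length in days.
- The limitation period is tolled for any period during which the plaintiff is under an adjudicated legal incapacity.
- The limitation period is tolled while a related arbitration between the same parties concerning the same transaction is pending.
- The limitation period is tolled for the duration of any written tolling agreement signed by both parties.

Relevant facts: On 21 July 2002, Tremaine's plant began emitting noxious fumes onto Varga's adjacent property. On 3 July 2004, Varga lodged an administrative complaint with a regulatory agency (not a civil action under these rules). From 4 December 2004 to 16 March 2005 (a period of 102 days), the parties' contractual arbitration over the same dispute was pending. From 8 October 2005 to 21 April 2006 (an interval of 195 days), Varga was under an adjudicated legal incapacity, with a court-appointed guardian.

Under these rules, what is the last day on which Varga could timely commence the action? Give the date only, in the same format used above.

14 May 2006

The cause of action accrued on 21 July 2002, the date of the act.
The untolled deadline — 3 years after 21 July 2002 — is 21 July 2005.
Because the pending related arbitration ran from 4 December 2004 to 16 March 2005, the deadline is extended by 102 days to 31 October 2005.
The plaintiff's legal incapacity from 8 October 2005 to 21 April 2006 tolled the period for 195 days, extending the deadline to 14 May 2006.
Nothing else in the chronology tolls or restarts the period.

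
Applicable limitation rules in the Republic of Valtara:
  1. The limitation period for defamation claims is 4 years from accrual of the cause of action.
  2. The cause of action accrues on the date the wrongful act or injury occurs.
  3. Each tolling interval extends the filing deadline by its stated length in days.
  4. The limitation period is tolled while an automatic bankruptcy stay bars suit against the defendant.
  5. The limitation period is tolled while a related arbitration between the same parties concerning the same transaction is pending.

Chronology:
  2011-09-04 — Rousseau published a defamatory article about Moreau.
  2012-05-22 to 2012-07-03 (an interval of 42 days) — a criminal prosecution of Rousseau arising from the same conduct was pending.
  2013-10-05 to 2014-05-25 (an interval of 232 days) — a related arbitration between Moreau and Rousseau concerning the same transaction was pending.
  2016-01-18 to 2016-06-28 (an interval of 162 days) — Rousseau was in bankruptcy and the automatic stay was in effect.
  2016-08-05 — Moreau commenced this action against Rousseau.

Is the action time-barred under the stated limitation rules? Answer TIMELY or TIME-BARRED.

The limitation period began to run on 2011-09-04.
Adding the 4 years base period to 2011-09-04 gives a deadline of 2015-09-04, before any tolling.
The period was tolled for 232 days by the pending related arbitration (2013-10-05 to 2014-05-25), pushing the deadline to 2016-04-23.
The period was tolled for 162 days by the automatic bankruptcy stay (2016-01-18 to 2016-06-28), pushing the deadline to 2016-10-02.
Although a criminal prosecution ran from 2012-05-22 to 2012-07-03, the stated rules do not make that a tolling event, so it is disregarded.
The 2016-08-05 filing precedes the 2016-10-02 deadline; the claim is timely.

TIMELY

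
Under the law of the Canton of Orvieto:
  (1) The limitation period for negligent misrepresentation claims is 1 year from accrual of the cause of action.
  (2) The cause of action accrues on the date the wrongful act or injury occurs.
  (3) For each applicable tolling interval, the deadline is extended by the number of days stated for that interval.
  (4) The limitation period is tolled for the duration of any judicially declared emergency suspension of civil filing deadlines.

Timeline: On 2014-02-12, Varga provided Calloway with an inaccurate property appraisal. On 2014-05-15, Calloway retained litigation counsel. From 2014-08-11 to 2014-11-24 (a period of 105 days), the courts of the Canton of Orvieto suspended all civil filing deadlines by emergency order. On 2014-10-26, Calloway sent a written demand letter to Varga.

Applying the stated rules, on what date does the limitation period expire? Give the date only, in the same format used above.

The cause of action accrued on 2014-02-12, the date of the act.
The untolled deadline — 1 year after 2014-02-12 — is 2015-02-12.
The period was tolled for 105 days by the emergency suspension of filing deadlines (2014-08-11 to 2014-11-24), pushing the deadline to 2015-05-28.
None of the other events listed affects the running of the period under the stated rules.

2015-05-28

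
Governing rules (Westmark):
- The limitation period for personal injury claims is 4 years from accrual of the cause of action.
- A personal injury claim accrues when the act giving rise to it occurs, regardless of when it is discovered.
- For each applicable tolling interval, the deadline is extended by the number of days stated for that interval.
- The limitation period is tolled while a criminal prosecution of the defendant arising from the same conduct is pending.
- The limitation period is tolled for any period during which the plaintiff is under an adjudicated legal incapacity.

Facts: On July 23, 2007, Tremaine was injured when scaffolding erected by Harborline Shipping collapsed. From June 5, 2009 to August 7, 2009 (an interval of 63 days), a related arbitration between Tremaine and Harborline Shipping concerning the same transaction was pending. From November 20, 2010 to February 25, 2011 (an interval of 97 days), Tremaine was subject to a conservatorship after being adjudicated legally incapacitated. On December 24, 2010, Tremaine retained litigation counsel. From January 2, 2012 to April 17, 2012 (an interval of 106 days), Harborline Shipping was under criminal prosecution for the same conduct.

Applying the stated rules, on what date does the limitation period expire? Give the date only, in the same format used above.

The limitation period began to run on July 23, 2007.
Adding the 4 years base period to July 23, 2007 gives a deadline of July 23, 2011, before any tolling.
The plaintiff's legal incapacity from November 20, 2010 to February 25, 2011 tolled the period for 97 days, extending the deadline to October 28, 2011.
By the time the pending criminal prosecution began on January 2, 2012, the limitation period had already expired on October 28, 2011; that interval cannot revive it.
The pending related arbitration from June 5, 2009 to August 7, 2009 does not toll the period, because no stated rule makes a pending arbitration a tolling event.
The other events in the timeline have no effect on the limitation period under the stated rules.

October 28, 2011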